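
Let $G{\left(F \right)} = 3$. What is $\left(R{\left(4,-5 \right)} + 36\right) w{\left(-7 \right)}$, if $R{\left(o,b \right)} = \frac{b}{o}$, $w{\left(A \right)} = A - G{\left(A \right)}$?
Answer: $- \frac{695}{2} \approx -347.5$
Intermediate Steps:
$w{\left(A \right)} = -3 + A$ ($w{\left(A \right)} = A - 3 = -3 + A$)
$\left(R{\left(4,-5 \right)} + 36\right) w{\left(-7 \right)} = \left(- \frac{5}{4} + 36\right) \left(-3 - 7\right) = \left(\left(-5\right) \frac{1}{4} + 36\right) \left(-10\right) = \left(- \frac{5}{4} + 36\right) \left(-10\right) = \frac{139}{4} \left(-10\right) = - \frac{695}{2}$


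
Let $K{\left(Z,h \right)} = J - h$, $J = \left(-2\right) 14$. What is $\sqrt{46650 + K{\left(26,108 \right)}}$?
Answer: $\sqrt{46514} \approx 215.67$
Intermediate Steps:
$J = -28$
$K{\left(Z,h \right)} = -28 - h$
$\sqrt{46650 + K{\left(26,108 \right)}} = \sqrt{46650 - 136} = \sqrt{46514}$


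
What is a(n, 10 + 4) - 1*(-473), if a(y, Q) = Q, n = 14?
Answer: 487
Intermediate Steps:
a(n, 10 + 4) - 1*(-473) = (10 + 4) - 1*(-473) = 14 + 473 = 487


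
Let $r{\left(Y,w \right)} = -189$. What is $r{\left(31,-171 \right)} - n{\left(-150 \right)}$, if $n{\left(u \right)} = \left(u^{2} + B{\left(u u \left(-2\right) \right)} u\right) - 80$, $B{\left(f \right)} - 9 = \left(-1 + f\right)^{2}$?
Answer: $303763478891$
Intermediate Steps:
$B{\left(f \right)} = 9 + \left(-1 + f\right)^{2}$
$n{\left(u \right)} = -80 + u^{2} + u \left(9 + \left(-1 - 2 u^{2}\right)^{2}\right)$ ($n{\left(u \right)} = \left(u^{2} + \left(9 + \left(-1 + u u \left(-2\right)\right)^{2}\right) u\right) - 80 = \left(u^{2} + \left(9 + \left(-1 + u^{2} \left(-2\right)\right)^{2}\right) u\right) - 80 = \left(u^{2} + \left(9 + \left(-1 - 2 u^{2}\right)^{2}\right) u\right) - 80 = \left(u^{2} + u \left(9 + \left(-1 - 2 u^{2}\right)^{2}\right)\right) - 80 = -80 + u^{2} + u \left(9 + \left(-1 - 2 u^{2}\right)^{2}\right)$)
$r{\left(31,-171 \right)} - n{\left(-150 \right)} = -189 - \left(-80 + \left(-150\right)^{2} - 150 \left(9 + \left(1 + 2 \left(-150\right)^{2}\right)^{2}\right)\right) = -189 - \left(-80 + 22500 - 150 \left(9 + \left(1 + 2 \cdot 22500\right)^{2}\right)\right) = -189 - \left(-80 + 22500 - 150 \left(9 + \left(1 + 45000\right)^{2}\right)\right) = -189 - \left(-80 + 22500 - 150 \left(9 + 45001^{2}\right)\right) = -189 - \left(-80 + 22500 - 150 \left(9 + 2025090001\right)\right) = -189 - \left(-80 + 22500 - 303763501500\right) = -189 - -303763479080 = -189 + 303763479080 = 303763478891$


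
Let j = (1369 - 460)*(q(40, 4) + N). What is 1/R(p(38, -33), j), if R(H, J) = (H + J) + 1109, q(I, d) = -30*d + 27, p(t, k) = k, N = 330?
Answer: 1/216509 ≈ 4.6187e-6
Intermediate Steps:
q(I, d) = 27 - 30*d
j = 215433 (j = (1369 - 460)*((27 - 30*4) + 330) = 909*((27 - 120) + 330) = 909*(-93 + 330) = 909*237 = 215433)
R(H, J) = 1109 + H + J
1/R(p(38, -33), j) = 1/(1109 - 33 + 215433) = 1/216509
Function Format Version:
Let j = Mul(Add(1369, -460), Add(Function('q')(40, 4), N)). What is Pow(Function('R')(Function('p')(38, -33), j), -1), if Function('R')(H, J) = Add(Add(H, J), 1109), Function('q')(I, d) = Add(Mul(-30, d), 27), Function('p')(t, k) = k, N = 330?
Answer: Rational(1, 216509) ≈ 4.6187e-6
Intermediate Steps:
Function('q')(I, d) = Add(27, Mul(-30, d))
j = 215433 (j = Mul(Add(1369, -460), Add(Add(27, Mul(-30, 4)), 330)) = Mul(909, Add(Add(27, -120), 330)) = Mul(909, Add(-93, 330)) = Mul(909, 237) = 215433)
Function('R')(H, J) = Add(1109, H, J)
Pow(Function('R')(Function('p')(38, -33), j), -1) = Pow(Add(1109, -33, 215433), -1) = Pow(216509, -1) = Rational(1, 216509)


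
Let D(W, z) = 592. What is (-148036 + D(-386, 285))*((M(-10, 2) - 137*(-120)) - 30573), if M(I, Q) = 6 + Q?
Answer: 2082646500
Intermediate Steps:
(-148036 + D(-386, 285))*((M(-10, 2) - 137*(-120)) - 30573) = (-148036 + 592)*(((6 + 2) - 137*(-120)) - 30573) = -147444*((8 + 16440) - 30573) = -147444*(16448 - 30573) = -147444*(-14125) = 2082646500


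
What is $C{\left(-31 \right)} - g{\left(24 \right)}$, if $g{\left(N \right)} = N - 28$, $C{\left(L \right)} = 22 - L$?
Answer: $57$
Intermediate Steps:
$g{\left(N \right)} = -28 + N$
$C{\left(-31 \right)} - g{\left(24 \right)} = \left(22 - -31\right) - \left(-28 + 24\right) = \left(22 + 31\right) - -4 = 53 + 4 = 57$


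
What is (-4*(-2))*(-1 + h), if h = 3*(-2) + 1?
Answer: -48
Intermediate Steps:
h = -5 (h = -6 + 1 = -5)
(-4*(-2))*(-1 + h) = (-4*(-2))*(-1 - 5) = 8*(-6) = -48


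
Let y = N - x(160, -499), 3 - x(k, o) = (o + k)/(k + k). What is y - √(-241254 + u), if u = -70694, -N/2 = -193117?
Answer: 123593581/320 - 2*I*√77987 ≈ 3.8623e+5 - 558.52*I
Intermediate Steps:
N = 386234 (N = -2*(-193117) = 386234)
x(k, o) = 3 - (k + o)/(2*k) (x(k, o) = 3 - (o + k)/(k + k) = 3 - (k + o)/(2*k))
y = 123593581/320 (y = 386234 - (-1*(-499) + 5*160)/(2*160) = 386234 - (499 + 800)/(2*160) = 386234 - 1299/(2*160) = 386234 - 1*1299/320 = 386234 - 1299/320 = 123593581/320 ≈ 3.8623e+5)
y - √(-241254 + u) = 123593581/320 - √(-241254 - 70694) = 123593581/320 - √(-311948) = 123593581/320 - 2*I*√77987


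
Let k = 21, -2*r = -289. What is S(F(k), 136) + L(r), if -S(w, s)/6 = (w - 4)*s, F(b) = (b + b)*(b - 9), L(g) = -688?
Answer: -408688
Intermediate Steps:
r = 289/2 (r = -½*(-289) = 289/2 ≈ 144.50)
F(b) = 2*b*(-9 + b) (F(b) = (2*b)*(-9 + b) = 2*b*(-9 + b))
S(w, s) = -6*s*(-4 + w) (S(w, s) = -6*(w - 4)*s = -6*(-4 + w)*s = -6*s*(-4 + w))
S(F(k), 136) + L(r) = 6*136*(4 - 2*21*(-9 + 21)) - 688 = 6*136*(4 - 2*21*12) - 688 = 6*136*(4 - 1*504) - 688 = 6*136*(4 - 504) - 688 = 6*136*(-500) - 688 = -408000 - 688 = -408688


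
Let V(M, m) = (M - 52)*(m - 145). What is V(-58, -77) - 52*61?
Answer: 21248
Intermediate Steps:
V(M, m) = (-145 + m)*(-52 + M) (V(M, m) = (-52 + M)*(-145 + m) = (-145 + m)*(-52 + M))
V(-58, -77) - 52*61 = (7540 - 145*(-58) - 52*(-77) - 58*(-77)) - 52*61 = (7540 + 8410 + 4004 + 4466) - 3172 = 24420 - 3172 = 21248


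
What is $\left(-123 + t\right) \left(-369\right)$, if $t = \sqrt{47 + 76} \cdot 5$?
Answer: $45387 - 1845 \sqrt{123} \approx 24925.0$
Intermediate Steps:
$t = 5 \sqrt{123}$ ($t = \sqrt{123} \cdot 5 = 5 \sqrt{123} \approx 55.453$)
$\left(-123 + t\right) \left(-369\right) = \left(-123 + 5 \sqrt{123}\right) \left(-369\right) = 45387 - 1845 \sqrt{123}$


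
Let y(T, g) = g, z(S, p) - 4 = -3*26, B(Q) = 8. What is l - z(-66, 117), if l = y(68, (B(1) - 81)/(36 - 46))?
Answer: 813/10 ≈ 81.300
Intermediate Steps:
z(S, p) = -74 (z(S, p) = 4 - 3*26 = 4 - 78 = -74)
l = 73/10 (l = (8 - 81)/(36 - 46) = -73/(-10) = -73*(-⅒) = 73/10 ≈ 7.3000)
l - z(-66, 117) = 73/10 - 1*(-74) = 73/10 + 74 = 813/10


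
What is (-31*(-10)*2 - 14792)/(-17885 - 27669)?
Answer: 7086/22777 ≈ 0.31110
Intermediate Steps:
(-31*(-10)*2 - 14792)/(-17885 - 27669) = (310*2 - 14792)/(-45554) = (620 - 14792)*(-1/45554) = -14172*(-1/45554) = 7086/22777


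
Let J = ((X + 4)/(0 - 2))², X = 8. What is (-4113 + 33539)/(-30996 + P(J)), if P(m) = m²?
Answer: -14713/14850 ≈ -0.99077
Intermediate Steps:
J = 36 (J = ((8 + 4)/(0 - 2))² = (12/(-2))² = (12*(-½))² = (-6)² = 36)
(-4113 + 33539)/(-30996 + P(J)) = (-4113 + 33539)/(-30996 + 36²) = 29426/(-30996 + 1296) = 29426/(-29700) = 29426*(-1/29700) = -14713/14850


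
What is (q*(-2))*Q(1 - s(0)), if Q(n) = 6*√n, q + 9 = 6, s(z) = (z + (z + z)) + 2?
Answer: 36*I ≈ 36.0*I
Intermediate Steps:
s(z) = 2 + 3*z (s(z) = (z + 2*z) + 2 = 3*z + 2 = 2 + 3*z)
q = -3 (q = -9 + 6 = -3)
(q*(-2))*Q(1 - s(0)) = (-3*(-2))*(6*√(1 - (2 + 3*0))) = 6*(6*√(1 - (2 + 0))) = 6*(6*√(1 - 1*2)) = 6*(6*√(1 - 2)) = 6*(6*√(-1)) = 6*(6*I) = 36*I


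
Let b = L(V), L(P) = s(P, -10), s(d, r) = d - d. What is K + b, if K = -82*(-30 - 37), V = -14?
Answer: 5494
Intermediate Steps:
s(d, r) = 0
L(P) = 0
b = 0
K = 5494 (K = -82*(-67) = 5494)
K + b = 5494 + 0 = 5494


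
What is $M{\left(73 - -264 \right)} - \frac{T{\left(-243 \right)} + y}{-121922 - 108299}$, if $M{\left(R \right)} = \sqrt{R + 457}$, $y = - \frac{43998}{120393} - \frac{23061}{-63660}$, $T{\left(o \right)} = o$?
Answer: $- \frac{206936621783}{196051557740220} + \sqrt{794} \approx 28.177$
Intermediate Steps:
$y = - \frac{2725523}{851579820}$ ($y = \left(-43998\right) \frac{1}{120393} - - \frac{7687}{21220} = - \frac{14666}{40131} + \frac{7687}{21220} = - \frac{2725523}{851579820} \approx -0.0032005$)
$M{\left(R \right)} = \sqrt{457 + R}$
$M{\left(73 - -264 \right)} - \frac{T{\left(-243 \right)} + y}{-121922 - 108299} = \sqrt{457 + \left(73 - -264\right)} - \frac{-243 - \frac{2725523}{851579820}}{-121922 - 108299} = \sqrt{457 + \left(73 + 264\right)} - - \frac{206936621783}{851579820 \left(-230221\right)} = \sqrt{457 + 337} - \left(- \frac{206936621783}{851579820}\right) \left(- \frac{1}{230221}\right) = \sqrt{794} - \frac{206936621783}{196051557740220} = - \frac{206936621783}{196051557740220} + \sqrt{794}$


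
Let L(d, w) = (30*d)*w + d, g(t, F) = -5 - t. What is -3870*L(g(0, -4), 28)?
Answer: 16273350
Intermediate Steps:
L(d, w) = d + 30*d*w (L(d, w) = 30*d*w + d = d + 30*d*w)
-3870*L(g(0, -4), 28) = -3870*(-5 - 1*0)*(1 + 30*28) = -3870*(-5 + 0)*(1 + 840) = -(-19350)*841 = -3870*(-4205) = 16273350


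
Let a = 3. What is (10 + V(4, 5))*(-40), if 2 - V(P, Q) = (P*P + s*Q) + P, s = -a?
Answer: -280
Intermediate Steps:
s = -3 (s = -1*3 = -3)
V(P, Q) = 2 - P - P**2 + 3*Q (V(P, Q) = 2 - ((P*P - 3*Q) + P) = 2 - ((P**2 - 3*Q) + P) = 2 - (P + P**2 - 3*Q) = 2 + (-P - P**2 + 3*Q) = 2 - P - P**2 + 3*Q)
(10 + V(4, 5))*(-40) = (10 + (2 - 1*4 - 1*4**2 + 3*5))*(-40) = (10 + (2 - 4 - 1*16 + 15))*(-40) = (10 + (2 - 4 - 16 + 15))*(-40) = (10 - 3)*(-40) = 7*(-40) = -280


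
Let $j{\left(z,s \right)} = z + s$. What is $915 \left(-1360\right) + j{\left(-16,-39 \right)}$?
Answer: $-1244455$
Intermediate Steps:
$j{\left(z,s \right)} = s + z$
$915 \left(-1360\right) + j{\left(-16,-39 \right)} = 915 \left(-1360\right) - 55 = -1244400 - 55 = -1244455$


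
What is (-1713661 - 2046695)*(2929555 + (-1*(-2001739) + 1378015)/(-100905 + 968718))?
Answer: -3186662667890578988/289271 ≈ -1.1016e+13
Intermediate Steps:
(-1713661 - 2046695)*(2929555 + (-1*(-2001739) + 1378015)/(-100905 + 968718)) = -3760356*(2929555 + (2001739 + 1378015)/867813) = -3760356*(2929555 + 3379754*(1/867813)) = -3760356*(2929555 + 3379754/867813) = -3760356*2542309292969/867813 = -3186662667890578988/289271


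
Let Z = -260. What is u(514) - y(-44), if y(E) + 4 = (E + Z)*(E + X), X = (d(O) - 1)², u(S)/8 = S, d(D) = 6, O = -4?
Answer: -1660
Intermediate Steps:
u(S) = 8*S
X = 25 (X = (6 - 1)² = 5² = 25)
y(E) = -4 + (-260 + E)*(25 + E) (y(E) = -4 + (E - 260)*(E + 25) = -4 + (-260 + E)*(25 + E))
u(514) - y(-44) = 8*514 - (-6504 + (-44)² - 235*(-44)) = 4112 - (-6504 + 1936 + 10340) = 4112 - 1*5772 = 4112 - 5772 = -1660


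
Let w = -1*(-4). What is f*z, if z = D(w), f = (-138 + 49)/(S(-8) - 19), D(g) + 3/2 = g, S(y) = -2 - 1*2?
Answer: 445/46 ≈ 9.6739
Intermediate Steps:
S(y) = -4 (S(y) = -2 - 2 = -4)
w = 4
D(g) = -3/2 + g
f = 89/23 (f = (-138 + 49)/(-4 - 19) = -89/(-23) = -89*(-1/23) = 89/23 ≈ 3.8696)
z = 5/2 (z = -3/2 + 4 = 5/2 ≈ 2.5000)
f*z = (89/23)*(5/2) = 445/46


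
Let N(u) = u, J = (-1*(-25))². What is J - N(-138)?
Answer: 763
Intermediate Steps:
J = 625 (J = 25² = 625)
J - N(-138) = 625 - 1*(-138) = 625 + 138 = 763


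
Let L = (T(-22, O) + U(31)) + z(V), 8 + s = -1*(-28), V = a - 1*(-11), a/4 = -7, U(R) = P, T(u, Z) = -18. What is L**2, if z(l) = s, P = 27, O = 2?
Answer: 841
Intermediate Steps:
U(R) = 27
a = -28 (a = 4*(-7) = -28)
V = -17 (V = -28 - 1*(-11) = -28 + 11 = -17)
s = 20 (s = -8 - 1*(-28) = -8 + 28 = 20)
z(l) = 20
L = 29 (L = (-18 + 27) + 20 = 9 + 20 = 29)
L**2 = 29**2 = 841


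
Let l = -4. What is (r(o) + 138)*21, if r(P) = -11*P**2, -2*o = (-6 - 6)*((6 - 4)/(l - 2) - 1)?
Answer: -11886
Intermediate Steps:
o = -8 (o = -(-6 - 6)*((6 - 4)/(-4 - 2) - 1)/2 = -(-6)*(2/(-6) - 1) = -(-6)*(2*(-1/6) - 1) = -(-6)*(-1/3 - 1) = -(-6)*(-4)/3 = -1/2*16 = -8)
(r(o) + 138)*21 = (-11*(-8)**2 + 138)*21 = (-11*64 + 138)*21 = (-704 + 138)*21 = -566*21 = -11886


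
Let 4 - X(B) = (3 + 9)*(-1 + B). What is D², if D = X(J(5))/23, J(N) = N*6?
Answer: 118336/529 ≈ 223.70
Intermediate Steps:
J(N) = 6*N
X(B) = 16 - 12*B (X(B) = 4 - (3 + 9)*(-1 + B) = 4 - 12*(-1 + B) = 4 - (-12 + 12*B) = 4 + (12 - 12*B) = 16 - 12*B)
D = -344/23 (D = (16 - 72*5)/23 = (16 - 12*30)*(1/23) = (16 - 360)*(1/23) = -344*1/23 = -344/23 ≈ -14.957)
D² = (-344/23)² = 118336/529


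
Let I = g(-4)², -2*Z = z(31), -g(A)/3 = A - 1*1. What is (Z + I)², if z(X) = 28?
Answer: 44521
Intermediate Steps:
g(A) = 3 - 3*A (g(A) = -3*(A - 1*1) = -3*(A - 1) = -3*(-1 + A) = 3 - 3*A)
Z = -14 (Z = -½*28 = -14)
I = 225 (I = (3 - 3*(-4))² = (3 + 12)² = 15² = 225)
(Z + I)² = (-14 + 225)² = 211² = 44521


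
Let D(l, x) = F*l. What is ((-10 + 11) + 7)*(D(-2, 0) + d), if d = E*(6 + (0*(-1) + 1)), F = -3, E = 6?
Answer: 384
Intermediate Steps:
D(l, x) = -3*l
d = 42 (d = 6*(6 + (0*(-1) + 1)) = 6*(6 + (0 + 1)) = 6*(6 + 1) = 6*7 = 42)
((-10 + 11) + 7)*(D(-2, 0) + d) = ((-10 + 11) + 7)*(-3*(-2) + 42) = (1 + 7)*(6 + 42) = 8*48 = 384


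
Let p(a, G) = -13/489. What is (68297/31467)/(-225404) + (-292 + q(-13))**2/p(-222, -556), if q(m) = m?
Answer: -322645414107765161/92206239684 ≈ -3.4992e+6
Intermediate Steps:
p(a, G) = -13/489 (p(a, G) = -13*1/489 = -13/489)
(68297/31467)/(-225404) + (-292 + q(-13))**2/p(-222, -556) = (68297/31467)/(-225404) + (-292 - 13)**2/(-13/489) = (68297*(1/31467))*(-1/225404) + (-305)**2*(-489/13) = (68297/31467)*(-1/225404) + 93025*(-489/13) = -68297/7092787668 - 45489225/13 = -322645414107765161/92206239684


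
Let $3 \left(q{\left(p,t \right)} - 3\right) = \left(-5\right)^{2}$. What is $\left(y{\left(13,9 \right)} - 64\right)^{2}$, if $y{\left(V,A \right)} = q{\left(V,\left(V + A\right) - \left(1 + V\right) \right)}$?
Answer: $\frac{24964}{9} \approx 2773.8$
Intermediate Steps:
$q{\left(p,t \right)} = \frac{34}{3}$ ($q{\left(p,t \right)} = 3 + \frac{\left(-5\right)^{2}}{3} = 3 + \frac{1}{3} \cdot 25 = 3 + \frac{25}{3} = \frac{34}{3}$)
$y{\left(V,A \right)} = \frac{34}{3}$
$\left(y{\left(13,9 \right)} - 64\right)^{2} = \left(\frac{34}{3} - 64\right)^{2} = \left(- \frac{158}{3}\right)^{2} = \frac{24964}{9}$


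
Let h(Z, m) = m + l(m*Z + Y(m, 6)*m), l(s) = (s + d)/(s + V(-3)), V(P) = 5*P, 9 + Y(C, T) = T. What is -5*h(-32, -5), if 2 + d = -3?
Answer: 315/16 ≈ 19.688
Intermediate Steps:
d = -5 (d = -2 - 3 = -5)
Y(C, T) = -9 + T
l(s) = (-5 + s)/(-15 + s) (l(s) = (s - 5)/(s + 5*(-3)) = (-5 + s)/(s - 15) = (-5 + s)/(-15 + s))
h(Z, m) = m + (-5 - 3*m + Z*m)/(-15 - 3*m + Z*m) (h(Z, m) = m + (-5 + (m*Z + (-9 + 6)*m))/(-15 + (m*Z + (-9 + 6)*m)) = m + (-5 + (Z*m - 3*m))/(-15 + (Z*m - 3*m)) = m + (-5 + (-3*m + Z*m))/(-15 + (-3*m + Z*m)) = m + (-5 - 3*m + Z*m)/(-15 - 3*m + Z*m))
-5*h(-32, -5) = -5*(-5 - 5*(-15 - 5*(-3 - 32)) - 5*(-3 - 32))/(-15 - 5*(-3 - 32)) = -5*(-5 - 5*(-15 - 5*(-35)) - 5*(-35))/(-15 - 5*(-35)) = -5*(-5 - 5*(-15 + 175) + 175)/(-15 + 175) = -5*(-5 - 5*160 + 175)/160 = -(-5 - 800 + 175)/32 = -(-630)/32 = -5*(-63/16) = 315/16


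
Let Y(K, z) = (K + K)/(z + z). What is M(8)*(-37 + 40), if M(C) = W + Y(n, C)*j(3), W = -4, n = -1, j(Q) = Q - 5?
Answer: -45/4 ≈ -11.250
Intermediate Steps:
j(Q) = -5 + Q
Y(K, z) = K/z (Y(K, z) = (2*K)/((2*z)) = (2*K)*(1/(2*z)) = K/z)
M(C) = -4 + 2/C (M(C) = -4 + (-1/C)*(-5 + 3) = -4 - 1/C*(-2) = -4 + 2/C)
M(8)*(-37 + 40) = (-4 + 2/8)*(-37 + 40) = (-4 + 2*(1/8))*3 = (-4 + 1/4)*3 = -15/4*3 = -45/4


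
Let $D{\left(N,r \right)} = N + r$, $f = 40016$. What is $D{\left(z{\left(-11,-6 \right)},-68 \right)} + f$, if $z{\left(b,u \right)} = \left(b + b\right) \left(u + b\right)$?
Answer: $40322$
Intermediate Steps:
$z{\left(b,u \right)} = 2 b \left(b + u\right)$
$D{\left(z{\left(-11,-6 \right)},-68 \right)} + f = \left(2 \left(-11\right) \left(-11 - 6\right) - 68\right) + 40016 = \left(2 \left(-11\right) \left(-17\right) - 68\right) + 40016 = \left(374 - 68\right) + 40016 = 306 + 40016 = 40322$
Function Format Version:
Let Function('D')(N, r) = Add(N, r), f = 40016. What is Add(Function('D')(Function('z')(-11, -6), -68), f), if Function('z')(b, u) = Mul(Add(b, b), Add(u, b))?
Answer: 40322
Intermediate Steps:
Function('z')(b, u) = Mul(2, b, Add(b, u)) (Function('z')(b, u) = Mul(Mul(2, b), Add(b, u)) = Mul(2, b, Add(b, u)))
Add(Function('D')(Function('z')(-11, -6), -68), f) = Add(Add(Mul(2, -11, Add(-11, -6)), -68), 40016) = Add(Add(Mul(2, -11, -17), -68), 40016) = Add(Add(374, -68), 40016) = Add(306, 40016) = 40322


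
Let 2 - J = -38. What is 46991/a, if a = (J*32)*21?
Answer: 6713/3840 ≈ 1.7482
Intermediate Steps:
J = 40 (J = 2 - 1*(-38) = 2 + 38 = 40)
a = 26880 (a = (40*32)*21 = 1280*21 = 26880)
46991/a = 46991/26880 = 46991*(1/26880) = 6713/3840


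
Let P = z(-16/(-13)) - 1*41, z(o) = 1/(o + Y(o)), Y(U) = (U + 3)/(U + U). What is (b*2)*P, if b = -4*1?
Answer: 399128/1227 ≈ 325.29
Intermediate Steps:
Y(U) = (3 + U)/(2*U) (Y(U) = (3 + U)/((2*U)) = (3 + U)*(1/(2*U)) = (3 + U)/(2*U))
z(o) = 1/(o + (3 + o)/(2*o))
b = -4
P = -49891/1227 (P = 2*(-16/(-13))/(3 - 16/(-13) + 2*(-16/(-13))**2) - 1*41 = 2*(-16*(-1/13))/(3 - 16*(-1/13) + 2*(-16*(-1/13))**2) - 41 = 2*(16/13)/(3 + 16/13 + 2*(16/13)**2) - 41 = 2*(16/13)/(3 + 16/13 + 2*(256/169)) - 41 = 2*(16/13)/(3 + 16/13 + 512/169) - 41 = 2*(16/13)/(1227/169) - 41 = 2*(16/13)*(169/1227) - 41 = 416/1227 - 41 = -49891/1227 ≈ -40.661)
(b*2)*P = -4*2*(-49891/1227) = -8*(-49891/1227) = 399128/1227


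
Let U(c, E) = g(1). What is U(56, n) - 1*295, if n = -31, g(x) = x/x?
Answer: -294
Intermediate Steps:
g(x) = 1
U(c, E) = 1
U(56, n) - 1*295 = 1 - 1*295 = 1 - 295 = -294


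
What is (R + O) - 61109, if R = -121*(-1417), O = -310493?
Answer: -200145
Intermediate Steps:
R = 171457
(R + O) - 61109 = (171457 - 310493) - 61109 = -139036 - 61109 = -200145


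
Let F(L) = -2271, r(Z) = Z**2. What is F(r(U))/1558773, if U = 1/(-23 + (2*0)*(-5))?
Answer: -757/519591 ≈ -0.0014569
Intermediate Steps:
U = -1/23 (U = 1/(-23 + 0*(-5)) = 1/(-23 + 0) = 1/(-23) = -1/23 ≈ -0.043478)
F(r(U))/1558773 = -2271/1558773 = -2271*1/1558773 = -757/519591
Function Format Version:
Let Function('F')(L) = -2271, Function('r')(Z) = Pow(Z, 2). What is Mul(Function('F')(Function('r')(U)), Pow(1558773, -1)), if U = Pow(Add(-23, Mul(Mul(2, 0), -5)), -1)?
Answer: Rational(-757, 519591) ≈ -0.0014569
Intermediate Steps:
U = Rational(-1, 23) (U = Pow(Add(-23, Mul(0, -5)), -1) = Pow(Add(-23, 0), -1) = Pow(-23, -1) = Rational(-1, 23) ≈ -0.043478)
Mul(Function('F')(Function('r')(U)), Pow(1558773, -1)) = Mul(-2271, Pow(1558773, -1)) = Mul(-2271, Rational(1, 1558773)) = Rational(-757, 519591)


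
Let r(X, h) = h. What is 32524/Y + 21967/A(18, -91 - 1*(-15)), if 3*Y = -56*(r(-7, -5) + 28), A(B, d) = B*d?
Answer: -20221499/220248 ≈ -91.812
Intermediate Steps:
Y = -1288/3 (Y = (-56*(-5 + 28))/3 = (-56*23)/3 = (⅓)*(-1288) = -1288/3 ≈ -429.33)
32524/Y + 21967/A(18, -91 - 1*(-15)) = 32524/(-1288/3) + 21967/((18*(-91 - 1*(-15)))) = 32524*(-3/1288) + 21967/((18*(-91 + 15))) = -24393/322 + 21967/((18*(-76))) = -24393/322 + 21967/(-1368) = -24393/322 + 21967*(-1/1368) = -24393/322 - 21967/1368 = -20221499/220248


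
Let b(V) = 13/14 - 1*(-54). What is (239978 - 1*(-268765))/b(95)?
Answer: 7122402/769 ≈ 9261.9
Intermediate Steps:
b(V) = 769/14 (b(V) = 13*(1/14) + 54 = 13/14 + 54 = 769/14)
(239978 - 1*(-268765))/b(95) = (239978 - 1*(-268765))/(769/14) = (239978 + 268765)*(14/769) = 508743*(14/769) = 7122402/769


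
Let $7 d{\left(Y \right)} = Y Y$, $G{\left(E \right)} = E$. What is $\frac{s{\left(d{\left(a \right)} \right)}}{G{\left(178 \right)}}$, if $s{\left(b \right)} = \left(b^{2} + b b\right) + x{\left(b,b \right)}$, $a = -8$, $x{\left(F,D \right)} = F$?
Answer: $\frac{4320}{4361} \approx 0.9906$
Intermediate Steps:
$d{\left(Y \right)} = \frac{Y^{2}}{7}$ ($d{\left(Y \right)} = \frac{Y Y}{7} = \frac{Y^{2}}{7}$)
$s{\left(b \right)} = b + 2 b^{2}$ ($s{\left(b \right)} = \left(b^{2} + b b\right) + b = \left(b^{2} + b^{2}\right) + b = 2 b^{2} + b = b + 2 b^{2}$)
$\frac{s{\left(d{\left(a \right)} \right)}}{G{\left(178 \right)}} = \frac{\frac{\left(-8\right)^{2}}{7} \left(1 + 2 \frac{\left(-8\right)^{2}}{7}\right)}{178} = \frac{1}{7} \cdot 64 \left(1 + 2 \cdot \frac{1}{7} \cdot 64\right) \frac{1}{178} = \frac{64 \left(1 + 2 \cdot \frac{64}{7}\right)}{7} \cdot \frac{1}{178} = \frac{64 \left(1 + \frac{128}{7}\right)}{7} \cdot \frac{1}{178} = \frac{64}{7} \cdot \frac{135}{7} \cdot \frac{1}{178} = \frac{8640}{49} \cdot \frac{1}{178} = \frac{4320}{4361}$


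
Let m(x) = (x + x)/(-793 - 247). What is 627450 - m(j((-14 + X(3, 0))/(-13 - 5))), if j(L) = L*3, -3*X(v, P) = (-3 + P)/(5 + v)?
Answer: 5220384037/8320 ≈ 6.2745e+5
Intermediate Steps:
X(v, P) = -(-3 + P)/(3*(5 + v))
j(L) = 3*L
m(x) = -x/520 (m(x) = (2*x)/(-1040) = (2*x)*(-1/1040) = -x/520)
627450 - m(j((-14 + X(3, 0))/(-13 - 5))) = 627450 - (-1)*3*((-14 + (3 - 1*0)/(3*(5 + 3)))/(-13 - 5))/520 = 627450 - (-1)*3*((-14 + (⅓)*(3 + 0)/8)/(-18))/520 = 627450 - (-1)*3*((-14 + (⅓)*(⅛)*3)*(-1/18))/520 = 627450 - (-1)*3*((-14 + ⅛)*(-1/18))/520 = 627450 - (-1)*3*(-111/8*(-1/18))/520 = 627450 - (-1)*3*(37/48)/520 = 627450 - (-1)*37/(520*16) = 627450 - 1*(-37/8320) = 627450 + 37/8320 = 5220384037/8320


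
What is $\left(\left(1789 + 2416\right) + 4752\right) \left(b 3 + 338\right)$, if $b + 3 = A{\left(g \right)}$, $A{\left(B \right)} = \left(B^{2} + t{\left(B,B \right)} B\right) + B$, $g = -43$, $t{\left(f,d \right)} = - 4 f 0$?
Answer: $51475879$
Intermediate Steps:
$t{\left(f,d \right)} = 0$
$A{\left(B \right)} = B + B^{2}$ ($A{\left(B \right)} = \left(B^{2} + 0 B\right) + B = \left(B^{2} + 0\right) + B = B^{2} + B = B + B^{2}$)
$b = 1803$ ($b = -3 - 43 \left(1 - 43\right) = -3 - -1806 = -3 + 1806 = 1803$)
$\left(\left(1789 + 2416\right) + 4752\right) \left(b 3 + 338\right) = \left(\left(1789 + 2416\right) + 4752\right) \left(1803 \cdot 3 + 338\right) = \left(4205 + 4752\right) \left(5409 + 338\right) = 8957 \cdot 5747 = 51475879$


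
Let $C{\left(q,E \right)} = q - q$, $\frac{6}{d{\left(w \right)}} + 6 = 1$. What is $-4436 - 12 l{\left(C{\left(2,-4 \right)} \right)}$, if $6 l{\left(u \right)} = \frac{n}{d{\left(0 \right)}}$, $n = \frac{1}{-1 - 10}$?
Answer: $- \frac{146393}{33} \approx -4436.1$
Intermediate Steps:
$d{\left(w \right)} = - \frac{6}{5}$ ($d{\left(w \right)} = \frac{6}{-6 + 1} = \frac{6}{-5} = 6 \left(- \frac{1}{5}\right) = - \frac{6}{5}$)
$C{\left(q,E \right)} = 0$
$n = - \frac{1}{11}$ ($n = \frac{1}{-11} = - \frac{1}{11} \approx -0.090909$)
$l{\left(u \right)} = \frac{5}{396}$ ($l{\left(u \right)} = \frac{\left(- \frac{1}{11}\right) \frac{1}{- \frac{6}{5}}}{6} = \frac{\left(- \frac{1}{11}\right) \left(- \frac{5}{6}\right)}{6} = \frac{1}{6} \cdot \frac{5}{66} = \frac{5}{396}$)
$-4436 - 12 l{\left(C{\left(2,-4 \right)} \right)} = -4436 - 12 \cdot \frac{5}{396} = -4436 - \frac{5}{33} = - \frac{146393}{33}$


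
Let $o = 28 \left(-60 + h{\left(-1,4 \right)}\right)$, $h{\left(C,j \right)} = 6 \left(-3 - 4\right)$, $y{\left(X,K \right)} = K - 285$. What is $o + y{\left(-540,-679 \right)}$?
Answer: $-3820$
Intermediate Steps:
$y{\left(X,K \right)} = -285 + K$
$h{\left(C,j \right)} = -42$ ($h{\left(C,j \right)} = 6 \left(-7\right) = -42$)
$o = -2856$ ($o = 28 \left(-60 - 42\right) = 28 \left(-102\right) = -2856$)
$o + y{\left(-540,-679 \right)} = -2856 - 964 = -3820$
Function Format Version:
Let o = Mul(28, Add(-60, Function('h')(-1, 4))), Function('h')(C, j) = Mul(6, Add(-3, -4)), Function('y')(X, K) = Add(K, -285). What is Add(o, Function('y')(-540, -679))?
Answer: -3820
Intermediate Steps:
Function('y')(X, K) = Add(-285, K)
Function('h')(C, j) = -42 (Function('h')(C, j) = Mul(6, -7) = -42)
o = -2856 (o = Mul(28, Add(-60, -42)) = Mul(28, -102) = -2856)
Add(o, Function('y')(-540, -679)) = Add(-2856, Add(-285, -679)) = Add(-2856, -964) = -3820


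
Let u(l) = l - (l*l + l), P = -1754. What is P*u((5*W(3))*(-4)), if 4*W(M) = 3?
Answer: 394650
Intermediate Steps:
W(M) = 3/4 (W(M) = (1/4)*3 = 3/4)
u(l) = -l**2 (u(l) = l - (l**2 + l) = l - (l + l**2) = l + (-l - l**2) = -l**2)
P*u((5*W(3))*(-4)) = -(-1754)*((5*(3/4))*(-4))**2 = -(-1754)*((15/4)*(-4))**2 = -(-1754)*(-15)**2 = -(-1754)*225 = -1754*(-225) = 394650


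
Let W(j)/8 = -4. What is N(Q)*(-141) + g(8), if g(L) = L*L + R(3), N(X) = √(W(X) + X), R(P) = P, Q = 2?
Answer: 67 - 141*I*√30 ≈ 67.0 - 772.29*I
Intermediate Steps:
W(j) = -32 (W(j) = 8*(-4) = -32)
N(X) = √(-32 + X)
g(L) = 3 + L² (g(L) = L*L + 3 = L² + 3 = 3 + L²)
N(Q)*(-141) + g(8) = √(-32 + 2)*(-141) + (3 + 8²) = √(-30)*(-141) + (3 + 64) = (I*√30)*(-141) + 67 = -141*I*√30 + 67 = 67 - 141*I*√30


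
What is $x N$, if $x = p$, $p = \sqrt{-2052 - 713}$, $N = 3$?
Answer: $3 i \sqrt{2765} \approx 157.75 i$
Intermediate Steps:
$p = i \sqrt{2765}$ ($p = \sqrt{-2765} = i \sqrt{2765} \approx 52.583 i$)
$x = i \sqrt{2765} \approx 52.583 i$
$x N = i \sqrt{2765} \cdot 3 = 3 i \sqrt{2765}$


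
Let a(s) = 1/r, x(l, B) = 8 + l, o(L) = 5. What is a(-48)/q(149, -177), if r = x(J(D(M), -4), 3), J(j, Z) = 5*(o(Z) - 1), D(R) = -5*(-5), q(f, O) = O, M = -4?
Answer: -1/4956 ≈ -0.00020178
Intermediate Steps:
D(R) = 25
J(j, Z) = 20 (J(j, Z) = 5*(5 - 1) = 5*4 = 20)
r = 28 (r = 8 + 20 = 28)
a(s) = 1/28
a(-48)/q(149, -177) = (1/28)/(-177) = (1/28)*(-1/177) = -1/4956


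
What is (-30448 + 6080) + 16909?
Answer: -7459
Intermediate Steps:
(-30448 + 6080) + 16909 = -24368 + 16909 = -7459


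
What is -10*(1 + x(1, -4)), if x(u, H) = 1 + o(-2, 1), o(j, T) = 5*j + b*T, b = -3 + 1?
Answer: 100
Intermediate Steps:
b = -2
o(j, T) = -2*T + 5*j (o(j, T) = 5*j - 2*T = -2*T + 5*j)
x(u, H) = -11 (x(u, H) = 1 + (-2*1 + 5*(-2)) = 1 + (-2 - 10) = 1 - 12 = -11)
-10*(1 + x(1, -4)) = -10*(1 - 11) = -10*(-10) = 100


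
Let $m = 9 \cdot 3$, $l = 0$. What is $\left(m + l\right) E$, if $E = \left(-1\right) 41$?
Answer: $-1107$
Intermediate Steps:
$E = -41$
$m = 27$
$\left(m + l\right) E = \left(27 + 0\right) \left(-41\right) = 27 \left(-41\right) = -1107$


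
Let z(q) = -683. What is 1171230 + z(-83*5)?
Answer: 1170547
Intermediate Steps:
1171230 + z(-83*5) = 1171230 - 683 = 1170547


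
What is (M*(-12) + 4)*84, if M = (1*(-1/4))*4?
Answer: 1344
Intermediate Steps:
M = -1 (M = (1*(-1*¼))*4 = (1*(-¼))*4 = -¼*4 = -1)
(M*(-12) + 4)*84 = (-1*(-12) + 4)*84 = (12 + 4)*84 = 16*84 = 1344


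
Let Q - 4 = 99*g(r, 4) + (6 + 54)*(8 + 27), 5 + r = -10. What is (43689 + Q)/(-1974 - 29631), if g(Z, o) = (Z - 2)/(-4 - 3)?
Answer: -322234/221235 ≈ -1.4565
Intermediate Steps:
r = -15 (r = -5 - 10 = -15)
g(Z, o) = 2/7 - Z/7 (g(Z, o) = (-2 + Z)/(-7) = (-2 + Z)*(-⅐) = 2/7 - Z/7)
Q = 16411/7 (Q = 4 + (99*(2/7 - ⅐*(-15)) + (6 + 54)*(8 + 27)) = 4 + (99*(2/7 + 15/7) + 60*35) = 4 + (99*(17/7) + 2100) = 4 + (1683/7 + 2100) = 4 + 16383/7 = 16411/7 ≈ 2344.4)
(43689 + Q)/(-1974 - 29631) = (43689 + 16411/7)/(-1974 - 29631) = (322234/7)/(-31605) = (322234/7)*(-1/31605) = -322234/221235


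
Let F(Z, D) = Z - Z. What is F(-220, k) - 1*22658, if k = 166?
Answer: -22658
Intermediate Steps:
F(Z, D) = 0
F(-220, k) - 1*22658 = 0 - 1*22658 = 0 - 22658 = -22658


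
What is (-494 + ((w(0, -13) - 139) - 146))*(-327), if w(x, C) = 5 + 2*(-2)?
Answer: 254406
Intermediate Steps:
w(x, C) = 1 (w(x, C) = 5 - 4 = 1)
(-494 + ((w(0, -13) - 139) - 146))*(-327) = (-494 + ((1 - 139) - 146))*(-327) = (-494 + (-138 - 146))*(-327) = (-494 - 284)*(-327) = -778*(-327) = 254406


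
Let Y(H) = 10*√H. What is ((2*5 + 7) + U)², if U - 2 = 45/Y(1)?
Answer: 2209/4 ≈ 552.25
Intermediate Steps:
U = 13/2 (U = 2 + 45/((10*√1)) = 2 + 45/((10*1)) = 2 + 45/10 = 2 + 45*(⅒) = 2 + 9/2 = 13/2 ≈ 6.5000)
((2*5 + 7) + U)² = ((2*5 + 7) + 13/2)² = ((10 + 7) + 13/2)² = (17 + 13/2)² = (47/2)² = 2209/4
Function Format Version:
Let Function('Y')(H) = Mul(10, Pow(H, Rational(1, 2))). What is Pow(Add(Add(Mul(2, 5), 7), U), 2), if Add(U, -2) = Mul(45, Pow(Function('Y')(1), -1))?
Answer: Rational(2209, 4) ≈ 552.25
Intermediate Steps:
U = Rational(13, 2) (U = Add(2, Mul(45, Pow(Mul(10, Pow(1, Rational(1, 2))), -1))) = Add(2, Mul(45, Pow(Mul(10, 1), -1))) = Add(2, Mul(45, Pow(10, -1))) = Add(2, Mul(45, Rational(1, 10))) = Add(2, Rational(9, 2)) = Rational(13, 2) ≈ 6.5000)
Pow(Add(Add(Mul(2, 5), 7), U), 2) = Pow(Add(Add(Mul(2, 5), 7), Rational(13, 2)), 2) = Pow(Add(Add(10, 7), Rational(13, 2)), 2) = Pow(Add(17, Rational(13, 2)), 2) = Pow(Rational(47, 2), 2) = Rational(2209, 4)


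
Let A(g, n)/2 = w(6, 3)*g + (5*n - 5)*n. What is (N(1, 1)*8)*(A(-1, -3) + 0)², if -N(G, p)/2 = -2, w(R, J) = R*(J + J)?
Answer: 73728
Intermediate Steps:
w(R, J) = 2*J*R (w(R, J) = R*(2*J) = 2*J*R)
N(G, p) = 4 (N(G, p) = -2*(-2) = 4)
A(g, n) = 72*g + 2*n*(-5 + 5*n) (A(g, n) = 2*((2*3*6)*g + (5*n - 5)*n) = 2*(36*g + (-5 + 5*n)*n) = 2*(36*g + n*(-5 + 5*n)) = 72*g + 2*n*(-5 + 5*n))
(N(1, 1)*8)*(A(-1, -3) + 0)² = (4*8)*((-10*(-3) + 10*(-3)² + 72*(-1)) + 0)² = 32*((30 + 10*9 - 72) + 0)² = 32*((30 + 90 - 72) + 0)² = 32*(48 + 0)² = 32*48² = 32*2304 = 73728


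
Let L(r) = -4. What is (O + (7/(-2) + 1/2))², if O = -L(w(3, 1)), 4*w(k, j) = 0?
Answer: 1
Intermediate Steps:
w(k, j) = 0 (w(k, j) = (¼)*0 = 0)
O = 4 (O = -1*(-4) = 4)
(O + (7/(-2) + 1/2))² = (4 + (7/(-2) + 1/2))² = (4 + (7*(-½) + 1*(½)))² = (4 + (-7/2 + ½))² = (4 - 3)² = 1² = 1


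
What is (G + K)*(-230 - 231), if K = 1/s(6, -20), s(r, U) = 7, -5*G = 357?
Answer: 1149734/35 ≈ 32850.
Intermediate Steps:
G = -357/5 (G = -⅕*357 = -357/5 ≈ -71.400)
K = ⅐ (K = 1/7 = ⅐ ≈ 0.14286)
(G + K)*(-230 - 231) = (-357/5 + ⅐)*(-230 - 231) = -2494/35*(-461) = 1149734/35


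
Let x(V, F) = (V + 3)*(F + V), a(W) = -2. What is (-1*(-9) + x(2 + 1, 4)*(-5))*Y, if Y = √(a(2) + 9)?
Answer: -201*√7 ≈ -531.80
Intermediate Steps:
x(V, F) = (3 + V)*(F + V)
Y = √7 (Y = √(-2 + 9) = √7 ≈ 2.6458)
(-1*(-9) + x(2 + 1, 4)*(-5))*Y = (-1*(-9) + ((2 + 1)² + 3*4 + 3*(2 + 1) + 4*(2 + 1))*(-5))*√7 = (9 + (3² + 12 + 3*3 + 4*3)*(-5))*√7 = (9 + (9 + 12 + 9 + 12)*(-5))*√7 = (9 + 42*(-5))*√7 = (9 - 210)*√7 = -201*√7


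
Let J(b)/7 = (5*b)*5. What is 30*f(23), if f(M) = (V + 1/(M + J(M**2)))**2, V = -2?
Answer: 171485940125/1429064934 ≈ 120.00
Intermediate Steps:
J(b) = 175*b (J(b) = 7*((5*b)*5) = 7*(25*b) = 175*b)
f(M) = (-2 + 1/(M + 175*M**2))**2
30*f(23) = 30*((1 - 350*23**2 - 2*23)**2/(23**2*(1 + 175*23)**2)) = 30*((1 - 350*529 - 46)**2/(529*(1 + 4025)**2)) = 30*((1/529)*(1 - 185150 - 46)**2/4026**2) = 30*((1/529)*(1/16208676)*(-185195)**2) = 30*((1/529)*(1/16208676)*34297188025) = 30*(34297188025/8574389604) = 171485940125/1429064934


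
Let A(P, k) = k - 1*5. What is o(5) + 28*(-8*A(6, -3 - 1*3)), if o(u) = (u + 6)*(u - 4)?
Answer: 2475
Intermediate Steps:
A(P, k) = -5 + k (A(P, k) = k - 5 = -5 + k)
o(u) = (-4 + u)*(6 + u) (o(u) = (6 + u)*(-4 + u) = (-4 + u)*(6 + u))
o(5) + 28*(-8*A(6, -3 - 1*3)) = (-24 + 5² + 2*5) + 28*(-8*(-5 + (-3 - 1*3))) = (-24 + 25 + 10) + 28*(-8*(-5 + (-3 - 3))) = 11 + 28*(-8*(-5 - 6)) = 11 + 28*(-8*(-11)) = 11 + 28*88 = 11 + 2464 = 2475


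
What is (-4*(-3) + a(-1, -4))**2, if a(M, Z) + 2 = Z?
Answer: 36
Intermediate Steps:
a(M, Z) = -2 + Z
(-4*(-3) + a(-1, -4))**2 = (-4*(-3) + (-2 - 4))**2 = (12 - 6)**2 = 6**2 = 36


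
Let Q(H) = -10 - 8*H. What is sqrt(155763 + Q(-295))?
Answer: sqrt(158113) ≈ 397.63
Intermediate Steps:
sqrt(155763 + Q(-295)) = sqrt(155763 + (-10 - 8*(-295))) = sqrt(155763 + (-10 + 2360)) = sqrt(155763 + 2350) = sqrt(158113)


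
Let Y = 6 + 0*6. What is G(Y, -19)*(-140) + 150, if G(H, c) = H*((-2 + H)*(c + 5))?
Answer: 47190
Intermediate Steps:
Y = 6 (Y = 6 + 0 = 6)
G(H, c) = H*(-2 + H)*(5 + c) (G(H, c) = H*((-2 + H)*(5 + c)) = H*(-2 + H)*(5 + c))
G(Y, -19)*(-140) + 150 = (6*(-10 - 2*(-19) + 5*6 + 6*(-19)))*(-140) + 150 = (6*(-10 + 38 + 30 - 114))*(-140) + 150 = (6*(-56))*(-140) + 150 = -336*(-140) + 150 = 47040 + 150 = 47190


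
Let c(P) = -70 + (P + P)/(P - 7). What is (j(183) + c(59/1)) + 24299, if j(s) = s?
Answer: 634771/26 ≈ 24414.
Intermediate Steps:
c(P) = -70 + 2*P/(-7 + P) (c(P) = -70 + (2*P)/(-7 + P) = -70 + 2*P/(-7 + P))
(j(183) + c(59/1)) + 24299 = (183 + 2*(245 - 2006/1)/(-7 + 59/1)) + 24299 = (183 + 2*(245 - 2006)/(-7 + 59*1)) + 24299 = (183 + 2*(245 - 34*59)/(-7 + 59)) + 24299 = (183 + 2*(245 - 2006)/52) + 24299 = (183 + 2*(1/52)*(-1761)) + 24299 = (183 - 1761/26) + 24299 = 2997/26 + 24299 = 634771/26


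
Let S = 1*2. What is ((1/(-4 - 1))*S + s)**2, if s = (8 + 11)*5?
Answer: 223729/25 ≈ 8949.2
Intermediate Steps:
S = 2
s = 95 (s = 19*5 = 95)
((1/(-4 - 1))*S + s)**2 = ((1/(-4 - 1))*2 + 95)**2 = ((1/(-5))*2 + 95)**2 = ((1*(-1/5))*2 + 95)**2 = (-1/5*2 + 95)**2 = (-2/5 + 95)**2 = (473/5)**2 = 223729/25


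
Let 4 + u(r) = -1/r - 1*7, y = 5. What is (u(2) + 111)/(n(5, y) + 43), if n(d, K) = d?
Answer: 199/96 ≈ 2.0729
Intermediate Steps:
u(r) = -11 - 1/r (u(r) = -4 + (-1/r - 1*7) = -4 + (-1/r - 7) = -4 + (-7 - 1/r) = -11 - 1/r)
(u(2) + 111)/(n(5, y) + 43) = ((-11 - 1/2) + 111)/(5 + 43) = ((-11 - 1*1/2) + 111)/48 = ((-11 - 1/2) + 111)/48 = (-23/2 + 111)/48 = (1/48)*(199/2) = 199/96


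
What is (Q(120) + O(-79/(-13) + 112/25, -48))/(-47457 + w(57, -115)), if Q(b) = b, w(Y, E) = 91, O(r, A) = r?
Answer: -42431/15393950 ≈ -0.0027563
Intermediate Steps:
(Q(120) + O(-79/(-13) + 112/25, -48))/(-47457 + w(57, -115)) = (120 + (-79/(-13) + 112/25))/(-47457 + 91) = (120 + (-79*(-1/13) + 112*(1/25)))/(-47366) = (120 + (79/13 + 112/25))*(-1/47366) = (120 + 3431/325)*(-1/47366) = (42431/325)*(-1/47366) = -42431/15393950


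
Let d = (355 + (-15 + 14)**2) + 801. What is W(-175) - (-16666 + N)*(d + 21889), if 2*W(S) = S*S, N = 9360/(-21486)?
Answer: 2750995734677/7162 ≈ 3.8411e+8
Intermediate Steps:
N = -1560/3581 (N = 9360*(-1/21486) = -1560/3581 ≈ -0.43563)
d = 1157 (d = (355 + (-1)**2) + 801 = (355 + 1) + 801 = 356 + 801 = 1157)
W(S) = S**2/2 (W(S) = (S*S)/2 = S**2/2)
W(-175) - (-16666 + N)*(d + 21889) = (1/2)*(-175)**2 - (-16666 - 1560/3581)*(1157 + 21889) = (1/2)*30625 - (-59682506)*23046/3581 = 30625/2 - 1*(-1375443033276/3581) = 30625/2 + 1375443033276/3581 = 2750995734677/7162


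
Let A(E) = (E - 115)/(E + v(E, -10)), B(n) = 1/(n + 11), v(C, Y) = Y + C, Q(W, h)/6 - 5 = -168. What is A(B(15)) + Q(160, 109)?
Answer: -249335/258 ≈ -966.42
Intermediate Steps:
Q(W, h) = -978 (Q(W, h) = 30 + 6*(-168) = 30 - 1008 = -978)
v(C, Y) = C + Y
B(n) = 1/(11 + n)
A(E) = (-115 + E)/(-10 + 2*E) (A(E) = (E - 115)/(E + (E - 10)) = (-115 + E)/(E + (-10 + E)) = (-115 + E)/(-10 + 2*E))
A(B(15)) + Q(160, 109) = (-115 + 1/(11 + 15))/(2*(-5 + 1/(11 + 15))) - 978 = (-115 + 1/26)/(2*(-5 + 1/26)) - 978 = (½)*(-2989/26)/(-129/26) - 978 = (½)*(-26/129)*(-2989/26) - 978 = 2989/258 - 978 = -249335/258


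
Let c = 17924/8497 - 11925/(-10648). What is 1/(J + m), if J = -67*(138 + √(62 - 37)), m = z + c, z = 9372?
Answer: -90476056/18617314227 ≈ -0.0048598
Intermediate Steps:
c = 292181477/90476056 (c = 17924*(1/8497) - 11925*(-1/10648) = 17924/8497 + 11925/10648 = 292181477/90476056 ≈ 3.2294)
m = 848233778309/90476056 (m = 9372 + 292181477/90476056 = 848233778309/90476056 ≈ 9375.2)
J = -9581 (J = -67*(138 + √25) = -67*(138 + 5) = -67*143 = -9581)
1/(J + m) = 1/(-9581 + 848233778309/90476056) = 1/(-18617314227/90476056) = -90476056/18617314227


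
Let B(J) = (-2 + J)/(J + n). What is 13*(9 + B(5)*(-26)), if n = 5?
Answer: 78/5 ≈ 15.600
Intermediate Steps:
B(J) = (-2 + J)/(5 + J) (B(J) = (-2 + J)/(J + 5) = (-2 + J)/(5 + J))
13*(9 + B(5)*(-26)) = 13*(9 + ((-2 + 5)/(5 + 5))*(-26)) = 13*(9 + (3/10)*(-26)) = 13*(9 - 39/5) = 13*(6/5) = 78/5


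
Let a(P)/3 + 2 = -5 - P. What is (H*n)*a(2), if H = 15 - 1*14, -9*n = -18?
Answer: -54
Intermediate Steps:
n = 2 (n = -⅑*(-18) = 2)
a(P) = -21 - 3*P (a(P) = -6 + 3*(-5 - P) = -6 + (-15 - 3*P) = -21 - 3*P)
H = 1 (H = 15 - 14 = 1)
(H*n)*a(2) = (1*2)*(-21 - 3*2) = 2*(-21 - 6) = 2*(-27) = -54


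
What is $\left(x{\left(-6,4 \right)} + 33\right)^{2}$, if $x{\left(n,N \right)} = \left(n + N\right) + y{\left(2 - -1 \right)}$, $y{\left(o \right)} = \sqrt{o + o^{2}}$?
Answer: $973 + 124 \sqrt{3} \approx 1187.8$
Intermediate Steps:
$x{\left(n,N \right)} = N + n + 2 \sqrt{3}$ ($x{\left(n,N \right)} = \left(n + N\right) + \sqrt{\left(2 - -1\right) \left(1 + \left(2 - -1\right)\right)} = \left(N + n\right) + \sqrt{\left(2 + 1\right) \left(1 + \left(2 + 1\right)\right)} = \left(N + n\right) + \sqrt{3 \left(1 + 3\right)} = \left(N + n\right) + \sqrt{3 \cdot 4} = \left(N + n\right) + \sqrt{12} = \left(N + n\right) + 2 \sqrt{3} = N + n + 2 \sqrt{3}$)
$\left(x{\left(-6,4 \right)} + 33\right)^{2} = \left(\left(4 - 6 + 2 \sqrt{3}\right) + 33\right)^{2} = \left(\left(-2 + 2 \sqrt{3}\right) + 33\right)^{2} = \left(31 + 2 \sqrt{3}\right)^{2}$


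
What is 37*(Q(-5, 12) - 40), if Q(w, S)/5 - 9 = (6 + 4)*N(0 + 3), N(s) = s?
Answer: 5735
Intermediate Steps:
Q(w, S) = 195 (Q(w, S) = 45 + 5*((6 + 4)*(0 + 3)) = 45 + 5*(10*3) = 45 + 5*30 = 45 + 150 = 195)
37*(Q(-5, 12) - 40) = 37*(195 - 40) = 37*155 = 5735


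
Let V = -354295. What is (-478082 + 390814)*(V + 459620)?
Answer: -9191502100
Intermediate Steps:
(-478082 + 390814)*(V + 459620) = (-478082 + 390814)*(-354295 + 459620) = -87268*105325 = -9191502100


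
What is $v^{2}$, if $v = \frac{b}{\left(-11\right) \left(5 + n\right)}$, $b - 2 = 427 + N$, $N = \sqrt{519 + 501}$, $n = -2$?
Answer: $\frac{61687}{363} + \frac{52 \sqrt{255}}{33} \approx 195.1$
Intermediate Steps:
$N = 2 \sqrt{255}$ ($N = \sqrt{1020} = 2 \sqrt{255} \approx 31.937$)
$b = 429 + 2 \sqrt{255}$ ($b = 2 + \left(427 + 2 \sqrt{255}\right) = 429 + 2 \sqrt{255} \approx 460.94$)
$v = -13 - \frac{2 \sqrt{255}}{33}$ ($v = \frac{429 + 2 \sqrt{255}}{\left(-11\right) \left(5 - 2\right)} = \frac{429 + 2 \sqrt{255}}{\left(-11\right) 3} = \frac{429 + 2 \sqrt{255}}{-33} = \left(429 + 2 \sqrt{255}\right) \left(- \frac{1}{33}\right) = -13 - \frac{2 \sqrt{255}}{33} \approx -13.968$)
$v^{2} = \left(-13 - \frac{2 \sqrt{255}}{33}\right)^{2}$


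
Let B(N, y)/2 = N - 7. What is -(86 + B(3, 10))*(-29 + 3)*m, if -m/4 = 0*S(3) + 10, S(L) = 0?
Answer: -81120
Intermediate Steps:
B(N, y) = -14 + 2*N (B(N, y) = 2*(N - 7) = 2*(-7 + N) = -14 + 2*N)
m = -40 (m = -4*(0*0 + 10) = -4*(0 + 10) = -4*10 = -40)
-(86 + B(3, 10))*(-29 + 3)*m = -(86 + (-14 + 2*3))*(-29 + 3)*(-40) = -(86 + (-14 + 6))*(-26)*(-40) = -(86 - 8)*(-26)*(-40) = -78*(-26)*(-40) = -(-2028)*(-40) = -1*81120 = -81120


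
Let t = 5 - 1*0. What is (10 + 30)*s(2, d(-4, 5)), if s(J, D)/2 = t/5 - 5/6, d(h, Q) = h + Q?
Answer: 40/3 ≈ 13.333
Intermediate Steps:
d(h, Q) = Q + h
t = 5 (t = 5 + 0 = 5)
s(J, D) = ⅓ (s(J, D) = 2*(5/5 - 5/6) = 2*(5*(⅕) - 5*⅙) = 2*(1 - ⅚) = 2*(⅙) = ⅓)
(10 + 30)*s(2, d(-4, 5)) = (10 + 30)*(⅓) = 40*(⅓) = 40/3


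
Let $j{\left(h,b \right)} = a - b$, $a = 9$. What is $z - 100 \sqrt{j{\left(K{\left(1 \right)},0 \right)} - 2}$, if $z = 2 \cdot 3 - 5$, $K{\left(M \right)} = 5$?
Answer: $1 - 100 \sqrt{7} \approx -263.58$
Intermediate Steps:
$z = 1$ ($z = 6 - 5 = 1$)
$j{\left(h,b \right)} = 9 - b$
$z - 100 \sqrt{j{\left(K{\left(1 \right)},0 \right)} - 2} = 1 - 100 \sqrt{\left(9 - 0\right) - 2} = 1 - 100 \sqrt{\left(9 + 0\right) - 2} = 1 - 100 \sqrt{9 - 2} = 1 - 100 \sqrt{7}$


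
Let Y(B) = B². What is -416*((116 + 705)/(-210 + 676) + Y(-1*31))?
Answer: -93318576/233 ≈ -4.0051e+5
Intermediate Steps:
-416*((116 + 705)/(-210 + 676) + Y(-1*31)) = -416*((116 + 705)/(-210 + 676) + (-1*31)²) = -416*(821/466 + (-31)²) = -416*(821*(1/466) + 961) = -416*(821/466 + 961) = -416*448647/466 = -93318576/233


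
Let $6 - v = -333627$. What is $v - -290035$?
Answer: $623668$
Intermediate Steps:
$v = 333633$ ($v = 6 - -333627 = 6 + 333627 = 333633$)
$v - -290035 = 333633 - -290035 = 333633 + 290035 = 623668$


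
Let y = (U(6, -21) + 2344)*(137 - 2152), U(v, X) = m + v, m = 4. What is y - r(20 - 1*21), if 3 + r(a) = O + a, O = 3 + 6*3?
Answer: -4743327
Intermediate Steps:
O = 21 (O = 3 + 18 = 21)
U(v, X) = 4 + v
y = -4743310 (y = ((4 + 6) + 2344)*(137 - 2152) = (10 + 2344)*(-2015) = 2354*(-2015) = -4743310)
r(a) = 18 + a (r(a) = -3 + (21 + a) = 18 + a)
y - r(20 - 1*21) = -4743310 - (18 + (20 - 1*21)) = -4743310 - (18 + (20 - 21)) = -4743310 - (18 - 1) = -4743310 - 1*17 = -4743310 - 17 = -4743327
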